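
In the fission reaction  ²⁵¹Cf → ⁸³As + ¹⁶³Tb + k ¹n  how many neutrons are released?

5

Conserve mass number: 251 = 83 + 163 + k, so k = 251 − 246 = 5.
Check atomic number: 98 = 33 + 65 + 0 = 98. ✓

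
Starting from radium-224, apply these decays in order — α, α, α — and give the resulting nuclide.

Pb-212

Start: (A, Z) = (224, 88).
After α: (220, 86).
After α: (216, 84).
After α: (212, 82).
Z = 82 is lead.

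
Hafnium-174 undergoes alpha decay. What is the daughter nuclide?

Yb-170

Alpha decay: mass number changes by -4, atomic number by -2.
A: 174 − 4 = 170; Z: 72 − 2 = 70.
Z = 70 is ytterbium, so the daughter is ytterbium-170.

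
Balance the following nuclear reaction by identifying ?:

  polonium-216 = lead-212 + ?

Conserve mass number: 216 = 212 + A, so A = 4.
Conserve atomic number: 84 = 82 + Z, so Z = 2.
A = 4 and Z = 2 is helium-4 — an alpha particle.

alpha particle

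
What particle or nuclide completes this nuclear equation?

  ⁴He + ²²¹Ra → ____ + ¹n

Th-224

Conserve mass number: 4 + 221 = A + 1, so A = 224.
Conserve atomic number: 2 + 88 = Z + 0, so Z = 90.
Z = 90 is thorium, so the species is ²²⁴Th.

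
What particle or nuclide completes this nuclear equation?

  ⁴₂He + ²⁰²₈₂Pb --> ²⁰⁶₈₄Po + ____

gamma ray

Conserve mass number: 4 + 202 = 206 + A, so A = 0.
Conserve atomic number: 2 + 82 = 84 + Z, so Z = 0.
A = 0 and Z = 0 is ⁰₀γ — a gamma ray.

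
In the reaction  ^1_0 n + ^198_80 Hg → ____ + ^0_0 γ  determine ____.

Conserve mass number: 1 + 198 = A + 0, so A = 199.
Conserve atomic number: 0 + 80 = Z + 0, so Z = 80.
Z = 80 is mercury, so the species is ^199_80 Hg.

Hg-199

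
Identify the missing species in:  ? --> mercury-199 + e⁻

Au-199

Conserve mass number: A = 199 + 0, so A = 199.
Conserve atomic number: Z = 80 − 1, so Z = 79.
Z = 79 is gold, so the species is gold-199.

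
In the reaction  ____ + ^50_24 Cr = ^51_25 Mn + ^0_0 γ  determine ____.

Conserve mass number: A + 50 = 51 + 0, so A = 1.
Conserve atomic number: Z + 24 = 25 + 0, so Z = 1.
A = 1 and Z = 1 is ^1_1 H — a proton.

proton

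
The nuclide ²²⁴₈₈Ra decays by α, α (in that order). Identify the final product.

Po-216

Start: (A, Z) = (224, 88).
After α: (220, 86).
After α: (216, 84).
Z = 84 is polonium.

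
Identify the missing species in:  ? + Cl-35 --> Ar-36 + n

deuteron

Conserve mass number: A + 35 = 36 + 1, so A = 2.
Conserve atomic number: Z + 17 = 18 + 0, so Z = 1.
A = 2 and Z = 1 is H-2 — a deuteron.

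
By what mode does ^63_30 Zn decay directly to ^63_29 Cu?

ΔA = 63 − 63 = 0; ΔZ = 29 − 30 = -1.
A is unchanged and Z drops by 1 — a proton has become a neutron (β⁺ emission or electron capture).

beta-plus decay or electron capture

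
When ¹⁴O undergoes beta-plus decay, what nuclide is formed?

N-14

Beta-plus decay: mass number changes by +0, atomic number by -1.
A: 14 = 14; Z: 8 − 1 = 7.
Z = 7 is nitrogen, so the daughter is ¹⁴N.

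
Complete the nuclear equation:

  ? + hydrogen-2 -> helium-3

Conserve mass number: A + 2 = 3, so A = 1.
Conserve atomic number: Z + 1 = 2, so Z = 1.
A = 1 and Z = 1 is hydrogen-1 — a proton.

proton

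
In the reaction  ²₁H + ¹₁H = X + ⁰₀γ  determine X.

He-3

Conserve mass number: 2 + 1 = A + 0, so A = 3.
Conserve atomic number: 1 + 1 = Z + 0, so Z = 2.
Z = 2 is helium, so the species is ³₂He.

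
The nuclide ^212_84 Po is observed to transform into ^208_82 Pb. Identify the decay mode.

alpha decay

ΔA = 208 − 212 = -4; ΔZ = 82 − 84 = -2.
A drops by 4 and Z drops by 2 — the signature of alpha emission.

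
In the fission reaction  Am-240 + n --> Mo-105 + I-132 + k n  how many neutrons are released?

4

Conserve mass number: 241 = 105 + 132 + k, so k = 241 − 237 = 4.
Check atomic number: 95 = 42 + 53 + 0 = 95. ✓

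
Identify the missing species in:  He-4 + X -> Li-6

Conserve mass number: 4 + A = 6, so A = 2.
Conserve atomic number: 2 + Z = 3, so Z = 1.
A = 2 and Z = 1 is H-2 — a deuteron.

deuteron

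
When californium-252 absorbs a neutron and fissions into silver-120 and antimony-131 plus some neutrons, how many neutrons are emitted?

2

Conserve mass number: 253 = 120 + 131 + k, so k = 253 − 251 = 2.
Check atomic number: 98 = 47 + 51 + 0 = 98. ✓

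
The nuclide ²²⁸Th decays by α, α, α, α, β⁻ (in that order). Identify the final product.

Start: (A, Z) = (228, 90).
After α: (224, 88).
After α: (220, 86).
After α: (216, 84).
After α: (212, 82).
After β⁻: (212, 83).
Z = 83 is bismuth.

Bi-212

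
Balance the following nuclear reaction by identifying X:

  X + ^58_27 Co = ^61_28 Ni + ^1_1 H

alpha particle

Conserve mass number: A + 58 = 61 + 1, so A = 4.
Conserve atomic number: Z + 27 = 28 + 1, so Z = 2.
A = 4 and Z = 2 is ^4_2 He — an alpha particle.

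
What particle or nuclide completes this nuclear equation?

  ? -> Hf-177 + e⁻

Lu-177

Conserve mass number: A = 177 + 0, so A = 177.
Conserve atomic number: Z = 72 − 1, so Z = 71.
Z = 71 is lutetium, so the species is Lu-177.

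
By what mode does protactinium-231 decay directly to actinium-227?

ΔA = 227 − 231 = -4; ΔZ = 89 − 91 = -2.
A drops by 4 and Z drops by 2 — the signature of alpha emission.

alpha decay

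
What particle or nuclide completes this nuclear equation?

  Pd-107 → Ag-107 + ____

Conserve mass number: 107 = 107 + A, so A = 0.
Conserve atomic number: 46 = 47 + Z, so Z = -1.
A = 0 and Z = -1 is e⁻ — a beta-minus particle.

beta-minus particle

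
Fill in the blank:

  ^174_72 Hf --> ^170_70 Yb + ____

Conserve mass number: 174 = 170 + A, so A = 4.
Conserve atomic number: 72 = 70 + Z, so Z = 2.
A = 4 and Z = 2 is ^4_2 He — an alpha particle.

alpha particle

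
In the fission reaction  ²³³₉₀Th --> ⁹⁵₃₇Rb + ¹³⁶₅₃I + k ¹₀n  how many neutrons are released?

Conserve mass number: 233 = 95 + 136 + k, so k = 233 − 231 = 2.
Check atomic number: 90 = 37 + 53 + 0 = 90. ✓

2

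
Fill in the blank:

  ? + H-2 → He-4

Conserve mass number: A + 2 = 4, so A = 2.
Conserve atomic number: Z + 1 = 2, so Z = 1.
A = 2 and Z = 1 is H-2 — a deuteron.

deuteron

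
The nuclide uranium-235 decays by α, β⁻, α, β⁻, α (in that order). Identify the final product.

Ra-223

Start: (A, Z) = (235, 92).
After α: (231, 90).
After β⁻: (231, 91).
After α: (227, 89).
After β⁻: (227, 90).
After α: (223, 88).
Z = 88 is radium.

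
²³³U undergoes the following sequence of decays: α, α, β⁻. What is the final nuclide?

Start: (A, Z) = (233, 92).
After α: (229, 90).
After α: (225, 88).
After β⁻: (225, 89).
Z = 89 is actinium.

Ac-225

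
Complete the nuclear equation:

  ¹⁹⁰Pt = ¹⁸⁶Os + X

Conserve mass number: 190 = 186 + A, so A = 4.
Conserve atomic number: 78 = 76 + Z, so Z = 2.
A = 4 and Z = 2 is ⁴He — an alpha particle.

alpha particle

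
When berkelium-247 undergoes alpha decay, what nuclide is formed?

Am-243

Alpha decay: mass number changes by -4, atomic number by -2.
A: 247 − 4 = 243; Z: 97 − 2 = 95.
Z = 95 is americium, so the daughter is americium-243.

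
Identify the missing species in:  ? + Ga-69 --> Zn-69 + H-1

Conserve mass number: A + 69 = 69 + 1, so A = 1.
Conserve atomic number: Z + 31 = 30 + 1, so Z = 0.
A = 1 and Z = 0 is n — a neutron.

neutron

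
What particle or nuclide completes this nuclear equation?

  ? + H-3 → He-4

proton

Conserve mass number: A + 3 = 4, so A = 1.
Conserve atomic number: Z + 1 = 2, so Z = 1.
A = 1 and Z = 1 is H-1 — a proton.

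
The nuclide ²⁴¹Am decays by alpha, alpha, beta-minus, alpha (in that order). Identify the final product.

Start: (A, Z) = (241, 95).
After α: (237, 93).
After α: (233, 91).
After β⁻: (233, 92).
After α: (229, 90).
Z = 90 is thorium.

Th-229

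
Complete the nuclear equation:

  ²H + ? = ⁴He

deuteron

Conserve mass number: 2 + A = 4, so A = 2.
Conserve atomic number: 1 + Z = 2, so Z = 1.
A = 2 and Z = 1 is ²H — a deuteron.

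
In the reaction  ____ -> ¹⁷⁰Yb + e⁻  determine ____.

Conserve mass number: A = 170 + 0, so A = 170.
Conserve atomic number: Z = 70 − 1, so Z = 69.
Z = 69 is thulium, so the species is ¹⁷⁰Tm.

Tm-170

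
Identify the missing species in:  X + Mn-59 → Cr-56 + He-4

proton

Conserve mass number: A + 59 = 56 + 4, so A = 1.
Conserve atomic number: Z + 25 = 24 + 2, so Z = 1.
A = 1 and Z = 1 is H-1 — a proton.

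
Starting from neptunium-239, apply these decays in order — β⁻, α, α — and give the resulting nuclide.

Start: (A, Z) = (239, 93).
After β⁻: (239, 94).
After α: (235, 92).
After α: (231, 90).
Z = 90 is thorium.

Th-231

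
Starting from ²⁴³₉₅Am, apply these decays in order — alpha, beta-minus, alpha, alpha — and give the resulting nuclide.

Th-231

Start: (A, Z) = (243, 95).
After α: (239, 93).
After β⁻: (239, 94).
After α: (235, 92).
After α: (231, 90).
Z = 90 is thorium.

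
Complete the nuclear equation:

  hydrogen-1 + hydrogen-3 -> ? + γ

He-4

Conserve mass number: 1 + 3 = A + 0, so A = 4.
Conserve atomic number: 1 + 1 = Z + 0, so Z = 2.
A = 4 and Z = 2 is helium-4 — an alpha particle.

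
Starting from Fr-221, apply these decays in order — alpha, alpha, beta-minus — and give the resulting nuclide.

Po-213

Start: (A, Z) = (221, 87).
After α: (217, 85).
After α: (213, 83).
After β⁻: (213, 84).
Z = 84 is polonium.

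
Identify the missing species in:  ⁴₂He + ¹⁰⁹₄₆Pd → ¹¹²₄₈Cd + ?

neutron

Conserve mass number: 4 + 109 = 112 + A, so A = 1.
Conserve atomic number: 2 + 46 = 48 + Z, so Z = 0.
A = 1 and Z = 0 is ¹₀n — a neutron.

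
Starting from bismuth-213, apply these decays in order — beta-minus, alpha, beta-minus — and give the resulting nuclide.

Bi-209

Start: (A, Z) = (213, 83).
After β⁻: (213, 84).
After α: (209, 82).
After β⁻: (209, 83).
Z = 83 is bismuth.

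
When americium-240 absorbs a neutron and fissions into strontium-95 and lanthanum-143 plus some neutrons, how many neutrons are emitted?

Conserve mass number: 241 = 95 + 143 + k, so k = 241 − 238 = 3.
Check atomic number: 95 = 38 + 57 + 0 = 95. ✓

3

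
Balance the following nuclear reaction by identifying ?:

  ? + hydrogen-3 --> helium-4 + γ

Conserve mass number: A + 3 = 4 + 0, so A = 1.
Conserve atomic number: Z + 1 = 2 + 0, so Z = 1.
A = 1 and Z = 1 is hydrogen-1 — a proton.

proton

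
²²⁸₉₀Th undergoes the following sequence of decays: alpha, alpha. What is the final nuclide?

Start: (A, Z) = (228, 90).
After α: (224, 88).
After α: (220, 86).
Z = 86 is radon.

Rn-220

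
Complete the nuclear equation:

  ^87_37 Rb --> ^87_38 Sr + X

Conserve mass number: 87 = 87 + A, so A = 0.
Conserve atomic number: 37 = 38 + Z, so Z = -1.
A = 0 and Z = -1 is ^0_-1 e — a beta-minus particle.

beta-minus particle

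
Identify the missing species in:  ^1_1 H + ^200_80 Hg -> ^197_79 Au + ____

Conserve mass number: 1 + 200 = 197 + A, so A = 4.
Conserve atomic number: 1 + 80 = 79 + Z, so Z = 2.
A = 4 and Z = 2 is ^4_2 He — an alpha particle.

alpha particle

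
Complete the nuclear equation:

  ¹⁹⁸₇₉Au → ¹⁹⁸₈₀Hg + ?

beta-minus particle

Conserve mass number: 198 = 198 + A, so A = 0.
Conserve atomic number: 79 = 80 + Z, so Z = -1.
A = 0 and Z = -1 is ⁰₋₁e — a beta-minus particle.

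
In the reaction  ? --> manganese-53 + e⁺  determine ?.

Conserve mass number: A = 53 + 0, so A = 53.
Conserve atomic number: Z = 25 + 1, so Z = 26.
Z = 26 is iron, so the species is iron-53.

Fe-53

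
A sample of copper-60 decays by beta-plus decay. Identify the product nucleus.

Beta-plus decay: mass number changes by +0, atomic number by -1.
A: 60 = 60; Z: 29 − 1 = 28.
Z = 28 is nickel, so the daughter is nickel-60.

Ni-60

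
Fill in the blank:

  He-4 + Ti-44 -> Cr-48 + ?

gamma ray

Conserve mass number: 4 + 44 = 48 + A, so A = 0.
Conserve atomic number: 2 + 22 = 24 + Z, so Z = 0.
A = 0 and Z = 0 is γ — a gamma ray.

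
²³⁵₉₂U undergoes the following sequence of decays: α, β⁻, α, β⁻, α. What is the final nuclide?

Start: (A, Z) = (235, 92).
After α: (231, 90).
After β⁻: (231, 91).
After α: (227, 89).
After β⁻: (227, 90).
After α: (223, 88).
Z = 88 is radium.

Ra-223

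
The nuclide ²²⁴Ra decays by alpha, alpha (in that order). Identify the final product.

Po-216

Start: (A, Z) = (224, 88).
After α: (220, 86).
After α: (216, 84).
Z = 84 is polonium.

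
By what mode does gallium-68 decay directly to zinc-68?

beta-plus decay or electron capture

ΔA = 68 − 68 = 0; ΔZ = 30 − 31 = -1.
A is unchanged and Z drops by 1 — a proton has become a neutron (β⁺ emission or electron capture).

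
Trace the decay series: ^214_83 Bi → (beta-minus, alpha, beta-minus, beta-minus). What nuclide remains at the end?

Po-210

Start: (A, Z) = (214, 83).
After β⁻: (214, 84).
After α: (210, 82).
After β⁻: (210, 83).
After β⁻: (210, 84).
Z = 84 is polonium.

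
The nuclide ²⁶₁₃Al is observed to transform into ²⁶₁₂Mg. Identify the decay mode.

ΔA = 26 − 26 = 0; ΔZ = 12 − 13 = -1.
A is unchanged and Z drops by 1 — a proton has become a neutron (β⁺ emission or electron capture).

beta-plus decay or electron capture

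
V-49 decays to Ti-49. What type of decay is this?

beta-plus decay or electron capture

ΔA = 49 − 49 = 0; ΔZ = 22 − 23 = -1.
A is unchanged and Z drops by 1 — a proton has become a neutron (β⁺ emission or electron capture).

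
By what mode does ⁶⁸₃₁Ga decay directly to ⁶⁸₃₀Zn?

ΔA = 68 − 68 = 0; ΔZ = 30 − 31 = -1.
A is unchanged and Z drops by 1 — a proton has become a neutron (β⁺ emission or electron capture).

beta-plus decay or electron capture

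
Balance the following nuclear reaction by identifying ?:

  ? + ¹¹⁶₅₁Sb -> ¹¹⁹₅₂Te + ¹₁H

Conserve mass number: A + 116 = 119 + 1, so A = 4.
Conserve atomic number: Z + 51 = 52 + 1, so Z = 2.
A = 4 and Z = 2 is ⁴₂He — an alpha particle.

alpha particle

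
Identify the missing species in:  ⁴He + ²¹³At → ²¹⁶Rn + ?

proton

Conserve mass number: 4 + 213 = 216 + A, so A = 1.
Conserve atomic number: 2 + 85 = 86 + Z, so Z = 1.
A = 1 and Z = 1 is ¹H — a proton.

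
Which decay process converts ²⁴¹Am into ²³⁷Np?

alpha decay

ΔA = 237 − 241 = -4; ΔZ = 93 − 95 = -2.
A drops by 4 and Z drops by 2 — the signature of alpha emission.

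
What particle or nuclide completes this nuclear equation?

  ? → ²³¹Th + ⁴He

U-235

Conserve mass number: A = 231 + 4, so A = 235.
Conserve atomic number: Z = 90 + 2, so Z = 92.
Z = 92 is uranium, so the species is ²³⁵U.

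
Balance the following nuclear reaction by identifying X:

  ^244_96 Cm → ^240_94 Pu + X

alpha particle

Conserve mass number: 244 = 240 + A, so A = 4.
Conserve atomic number: 96 = 94 + Z, so Z = 2.
A = 4 and Z = 2 is ^4_2 He — an alpha particle.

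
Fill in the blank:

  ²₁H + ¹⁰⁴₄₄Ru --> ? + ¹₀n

Rh-105

Conserve mass number: 2 + 104 = A + 1, so A = 105.
Conserve atomic number: 1 + 44 = Z + 0, so Z = 45.
Z = 45 is rhodium, so the species is ¹⁰⁵₄₅Rh.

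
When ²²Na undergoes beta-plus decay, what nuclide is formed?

Beta-plus decay: mass number changes by +0, atomic number by -1.
A: 22 = 22; Z: 11 − 1 = 10.
Z = 10 is neon, so the daughter is ²²Ne.

Ne-22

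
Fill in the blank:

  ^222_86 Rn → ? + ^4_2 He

Conserve mass number: 222 = A + 4, so A = 218.
Conserve atomic number: 86 = Z + 2, so Z = 84.
Z = 84 is polonium, so the species is ^218_84 Po.

Po-218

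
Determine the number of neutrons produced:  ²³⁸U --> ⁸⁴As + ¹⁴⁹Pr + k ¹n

Conserve mass number: 238 = 84 + 149 + k, so k = 238 − 233 = 5.
Check atomic number: 92 = 33 + 59 + 0 = 92. ✓

5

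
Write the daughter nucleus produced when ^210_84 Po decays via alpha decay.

Pb-206

Alpha decay: mass number changes by -4, atomic number by -2.
A: 210 − 4 = 206; Z: 84 − 2 = 82.
Z = 82 is lead, so the daughter is ^206_82 Pb.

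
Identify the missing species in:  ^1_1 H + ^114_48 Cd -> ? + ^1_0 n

In-114

Conserve mass number: 1 + 114 = A + 1, so A = 114.
Conserve atomic number: 1 + 48 = Z + 0, so Z = 49.
Z = 49 is indium, so the species is ^114_49 In.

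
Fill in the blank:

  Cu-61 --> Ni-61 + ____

Conserve mass number: 61 = 61 + A, so A = 0.
Conserve atomic number: 29 = 28 + Z, so Z = 1.
A = 0 and Z = 1 is e⁺ — a positron.

positron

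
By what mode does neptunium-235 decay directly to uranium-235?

ΔA = 235 − 235 = 0; ΔZ = 92 − 93 = -1.
A is unchanged and Z drops by 1 — a proton has become a neutron (β⁺ emission or electron capture).

beta-plus decay or electron capture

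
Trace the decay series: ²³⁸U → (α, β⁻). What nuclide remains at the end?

Pa-234

Start: (A, Z) = (238, 92).
After α: (234, 90).
After β⁻: (234, 91).
Z = 91 is protactinium.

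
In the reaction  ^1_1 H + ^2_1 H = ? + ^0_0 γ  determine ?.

Conserve mass number: 1 + 2 = A + 0, so A = 3.
Conserve atomic number: 1 + 1 = Z + 0, so Z = 2.
Z = 2 is helium, so the species is ^3_2 He.

He-3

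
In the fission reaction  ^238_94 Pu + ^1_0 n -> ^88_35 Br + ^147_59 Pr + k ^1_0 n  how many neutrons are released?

4

Conserve mass number: 239 = 88 + 147 + k, so k = 239 − 235 = 4.
Check atomic number: 94 = 35 + 59 + 0 = 94. ✓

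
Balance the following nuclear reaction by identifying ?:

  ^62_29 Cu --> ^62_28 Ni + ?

positron

Conserve mass number: 62 = 62 + A, so A = 0.
Conserve atomic number: 29 = 28 + Z, so Z = 1.
A = 0 and Z = 1 is ^0_1 e — a positron.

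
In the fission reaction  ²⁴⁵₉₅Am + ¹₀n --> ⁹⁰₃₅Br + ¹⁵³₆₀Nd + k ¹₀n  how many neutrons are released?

Conserve mass number: 246 = 90 + 153 + k, so k = 246 − 243 = 3.
Check atomic number: 95 = 35 + 60 + 0 = 95. ✓

3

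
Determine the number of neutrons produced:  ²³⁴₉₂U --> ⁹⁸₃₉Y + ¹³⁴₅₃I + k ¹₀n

Conserve mass number: 234 = 98 + 134 + k, so k = 234 − 232 = 2.
Check atomic number: 92 = 39 + 53 + 0 = 92. ✓

2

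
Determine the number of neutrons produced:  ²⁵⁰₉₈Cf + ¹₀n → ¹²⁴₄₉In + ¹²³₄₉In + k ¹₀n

4

Conserve mass number: 251 = 124 + 123 + k, so k = 251 − 247 = 4.
Check atomic number: 98 = 49 + 49 + 0 = 98. ✓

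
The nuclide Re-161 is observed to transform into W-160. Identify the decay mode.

proton emission

ΔA = 160 − 161 = -1; ΔZ = 74 − 75 = -1.
A drops by 1 and Z drops by 1 — a proton was emitted.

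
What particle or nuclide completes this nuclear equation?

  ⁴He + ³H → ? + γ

Conserve mass number: 4 + 3 = A + 0, so A = 7.
Conserve atomic number: 2 + 1 = Z + 0, so Z = 3.
Z = 3 is lithium, so the species is ⁷Li.

Li-7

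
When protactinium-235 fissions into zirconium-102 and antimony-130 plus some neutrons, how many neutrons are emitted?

Conserve mass number: 235 = 102 + 130 + k, so k = 235 − 232 = 3.
Check atomic number: 91 = 40 + 51 + 0 = 91. ✓

3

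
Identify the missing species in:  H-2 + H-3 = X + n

He-4

Conserve mass number: 2 + 3 = A + 1, so A = 4.
Conserve atomic number: 1 + 1 = Z + 0, so Z = 2.
A = 4 and Z = 2 is He-4 — an alpha particle.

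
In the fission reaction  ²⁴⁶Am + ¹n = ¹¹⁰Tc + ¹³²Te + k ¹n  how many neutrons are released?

Conserve mass number: 247 = 110 + 132 + k, so k = 247 − 242 = 5.
Check atomic number: 95 = 43 + 52 + 0 = 95. ✓

5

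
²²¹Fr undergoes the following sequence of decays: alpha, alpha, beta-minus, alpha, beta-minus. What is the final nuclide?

Start: (A, Z) = (221, 87).
After α: (217, 85).
After α: (213, 83).
After β⁻: (213, 84).
After α: (209, 82).
After β⁻: (209, 83).
Z = 83 is bismuth.

Bi-209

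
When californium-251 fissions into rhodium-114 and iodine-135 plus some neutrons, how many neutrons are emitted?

Conserve mass number: 251 = 114 + 135 + k, so k = 251 − 249 = 2.
Check atomic number: 98 = 45 + 53 + 0 = 98. ✓

2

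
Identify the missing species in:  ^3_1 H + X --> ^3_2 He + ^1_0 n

Conserve mass number: 3 + A = 3 + 1, so A = 1.
Conserve atomic number: 1 + Z = 2 + 0, so Z = 1.
A = 1 and Z = 1 is ^1_1 H — a proton.

proton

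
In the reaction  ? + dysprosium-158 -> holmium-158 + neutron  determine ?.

proton

Conserve mass number: A + 158 = 158 + 1, so A = 1.
Conserve atomic number: Z + 66 = 67 + 0, so Z = 1.
A = 1 and Z = 1 is hydrogen-1 — a proton.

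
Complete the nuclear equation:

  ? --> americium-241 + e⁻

Conserve mass number: A = 241 + 0, so A = 241.
Conserve atomic number: Z = 95 − 1, so Z = 94.
Z = 94 is plutonium, so the species is plutonium-241.

Pu-241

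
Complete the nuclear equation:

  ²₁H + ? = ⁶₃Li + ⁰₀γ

Conserve mass number: 2 + A = 6 + 0, so A = 4.
Conserve atomic number: 1 + Z = 3 + 0, so Z = 2.
A = 4 and Z = 2 is ⁴₂He — an alpha particle.

alpha particle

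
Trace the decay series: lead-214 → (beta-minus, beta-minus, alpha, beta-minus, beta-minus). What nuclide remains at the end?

Po-210

Start: (A, Z) = (214, 82).
After β⁻: (214, 83).
After β⁻: (214, 84).
After α: (210, 82).
After β⁻: (210, 83).
After β⁻: (210, 84).
Z = 84 is polonium.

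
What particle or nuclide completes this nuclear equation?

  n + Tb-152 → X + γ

Conserve mass number: 1 + 152 = A + 0, so A = 153.
Conserve atomic number: 0 + 65 = Z + 0, so Z = 65.
Z = 65 is terbium, so the species is Tb-153.

Tb-153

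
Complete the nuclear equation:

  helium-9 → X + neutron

He-8

Conserve mass number: 9 = A + 1, so A = 8.
Conserve atomic number: 2 = Z + 0, so Z = 2.
Z = 2 is helium, so the species is helium-8.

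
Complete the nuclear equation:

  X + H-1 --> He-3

deuteron

Conserve mass number: A + 1 = 3, so A = 2.
Conserve atomic number: Z + 1 = 2, so Z = 1.
A = 2 and Z = 1 is H-2 — a deuteron.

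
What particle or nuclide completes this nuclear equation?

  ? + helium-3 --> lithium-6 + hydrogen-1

alpha particle

Conserve mass number: A + 3 = 6 + 1, so A = 4.
Conserve atomic number: Z + 2 = 3 + 1, so Z = 2.
A = 4 and Z = 2 is helium-4 — an alpha particle.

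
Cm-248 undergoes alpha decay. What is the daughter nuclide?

Alpha decay: mass number changes by -4, atomic number by -2.
A: 248 − 4 = 244; Z: 96 − 2 = 94.
Z = 94 is plutonium, so the daughter is Pu-244.

Pu-244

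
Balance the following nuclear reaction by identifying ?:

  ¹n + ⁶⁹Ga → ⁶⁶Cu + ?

Conserve mass number: 1 + 69 = 66 + A, so A = 4.
Conserve atomic number: 0 + 31 = 29 + Z, so Z = 2.
A = 4 and Z = 2 is ⁴He — an alpha particle.

alpha particle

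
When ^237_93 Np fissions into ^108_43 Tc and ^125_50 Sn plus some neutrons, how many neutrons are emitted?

Conserve mass number: 237 = 108 + 125 + k, so k = 237 − 233 = 4.
Check atomic number: 93 = 43 + 50 + 0 = 93. ✓

4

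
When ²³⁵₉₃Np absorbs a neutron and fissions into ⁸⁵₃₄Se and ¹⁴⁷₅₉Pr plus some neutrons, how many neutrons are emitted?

4

Conserve mass number: 236 = 85 + 147 + k, so k = 236 − 232 = 4.
Check atomic number: 93 = 34 + 59 + 0 = 93. ✓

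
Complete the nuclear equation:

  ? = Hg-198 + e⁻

Conserve mass number: A = 198 + 0, so A = 198.
Conserve atomic number: Z = 80 − 1, so Z = 79.
Z = 79 is gold, so the species is Au-198.

Au-198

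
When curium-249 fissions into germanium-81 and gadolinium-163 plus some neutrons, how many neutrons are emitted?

Conserve mass number: 249 = 81 + 163 + k, so k = 249 − 244 = 5.
Check atomic number: 96 = 32 + 64 + 0 = 96. ✓

5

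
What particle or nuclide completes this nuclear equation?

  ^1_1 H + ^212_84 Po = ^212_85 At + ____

neutron

Conserve mass number: 1 + 212 = 212 + A, so A = 1.
Conserve atomic number: 1 + 84 = 85 + Z, so Z = 0.
A = 1 and Z = 0 is ^1_0 n — a neutron.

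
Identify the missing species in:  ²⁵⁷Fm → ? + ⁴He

Conserve mass number: 257 = A + 4, so A = 253.
Conserve atomic number: 100 = Z + 2, so Z = 98.
Z = 98 is californium, so the species is ²⁵³Cf.

Cf-253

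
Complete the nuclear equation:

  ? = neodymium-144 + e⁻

Conserve mass number: A = 144 + 0, so A = 144.
Conserve atomic number: Z = 60 − 1, so Z = 59.
Z = 59 is praseodymium, so the species is praseodymium-144.

Pr-144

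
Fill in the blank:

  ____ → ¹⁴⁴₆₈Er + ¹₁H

Conserve mass number: A = 144 + 1, so A = 145.
Conserve atomic number: Z = 68 + 1, so Z = 69.
Z = 69 is thulium, so the species is ¹⁴⁵₆₉Tm.

Tm-145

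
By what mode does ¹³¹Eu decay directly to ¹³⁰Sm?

ΔA = 130 − 131 = -1; ΔZ = 62 − 63 = -1.
A drops by 1 and Z drops by 1 — a proton was emitted.

proton emission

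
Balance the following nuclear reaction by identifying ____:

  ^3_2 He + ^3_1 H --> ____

Conserve mass number: 3 + 3 = A, so A = 6.
Conserve atomic number: 2 + 1 = Z, so Z = 3.
Z = 3 is lithium, so the species is ^6_3 Li.

Li-6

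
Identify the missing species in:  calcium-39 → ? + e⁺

K-39

Conserve mass number: 39 = A + 0, so A = 39.
Conserve atomic number: 20 = Z + 1, so Z = 19.
Z = 19 is potassium, so the species is potassium-39.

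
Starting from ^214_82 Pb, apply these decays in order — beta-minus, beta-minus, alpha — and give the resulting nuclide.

Pb-210

Start: (A, Z) = (214, 82).
After β⁻: (214, 83).
After β⁻: (214, 84).
After α: (210, 82).
Z = 82 is lead.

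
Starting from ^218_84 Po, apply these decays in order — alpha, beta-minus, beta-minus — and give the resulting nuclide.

Po-214

Start: (A, Z) = (218, 84).
After α: (214, 82).
After β⁻: (214, 83).
After β⁻: (214, 84).
Z = 84 is polonium.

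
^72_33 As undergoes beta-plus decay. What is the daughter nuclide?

Ge-72

Beta-plus decay: mass number changes by +0, atomic number by -1.
A: 72 = 72; Z: 33 − 1 = 32.
Z = 32 is germanium, so the daughter is ^72_32 Ge.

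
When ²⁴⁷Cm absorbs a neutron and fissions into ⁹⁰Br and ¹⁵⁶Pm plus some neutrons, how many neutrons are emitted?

Conserve mass number: 248 = 90 + 156 + k, so k = 248 − 246 = 2.
Check atomic number: 96 = 35 + 61 + 0 = 96. ✓

2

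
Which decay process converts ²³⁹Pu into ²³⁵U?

alpha decay

ΔA = 235 − 239 = -4; ΔZ = 92 − 94 = -2.
A drops by 4 and Z drops by 2 — the signature of alpha emission.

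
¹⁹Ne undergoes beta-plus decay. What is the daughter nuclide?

F-19

Beta-plus decay: mass number changes by +0, atomic number by -1.
A: 19 = 19; Z: 10 − 1 = 9.
Z = 9 is fluorine, so the daughter is ¹⁹F.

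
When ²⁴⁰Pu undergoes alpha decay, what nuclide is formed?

U-236

Alpha decay: mass number changes by -4, atomic number by -2.
A: 240 − 4 = 236; Z: 94 − 2 = 92.
Z = 92 is uranium, so the daughter is ²³⁶U.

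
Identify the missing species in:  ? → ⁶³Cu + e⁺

Zn-63

Conserve mass number: A = 63 + 0, so A = 63.
Conserve atomic number: Z = 29 + 1, so Z = 30.
Z = 30 is zinc, so the species is ⁶³Zn.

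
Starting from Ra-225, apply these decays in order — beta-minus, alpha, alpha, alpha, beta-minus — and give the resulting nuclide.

Po-213

Start: (A, Z) = (225, 88).
After β⁻: (225, 89).
After α: (221, 87).
After α: (217, 85).
After α: (213, 83).
After β⁻: (213, 84).
Z = 84 is polonium.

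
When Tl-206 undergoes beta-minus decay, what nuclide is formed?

Beta-minus decay: mass number changes by +0, atomic number by +1.
A: 206 = 206; Z: 81 + 1 = 82.
Z = 82 is lead, so the daughter is Pb-206.

Pb-206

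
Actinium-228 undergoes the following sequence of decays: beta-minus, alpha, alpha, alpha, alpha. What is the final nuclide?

Start: (A, Z) = (228, 89).
After β⁻: (228, 90).
After α: (224, 88).
After α: (220, 86).
After α: (216, 84).
After α: (212, 82).
Z = 82 is lead.

Pb-212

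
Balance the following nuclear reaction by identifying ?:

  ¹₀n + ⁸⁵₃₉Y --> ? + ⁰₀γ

Y-86

Conserve mass number: 1 + 85 = A + 0, so A = 86.
Conserve atomic number: 0 + 39 = Z + 0, so Z = 39.
Z = 39 is yttrium, so the species is ⁸⁶₃₉Y.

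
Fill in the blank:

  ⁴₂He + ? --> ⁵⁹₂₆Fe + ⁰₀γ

Conserve mass number: 4 + A = 59 + 0, so A = 55.
Conserve atomic number: 2 + Z = 26 + 0, so Z = 24.
Z = 24 is chromium, so the species is ⁵⁵₂₄Cr.

Cr-55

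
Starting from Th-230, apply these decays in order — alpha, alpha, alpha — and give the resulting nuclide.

Po-218

Start: (A, Z) = (230, 90).
After α: (226, 88).
After α: (222, 86).
After α: (218, 84).
Z = 84 is polonium.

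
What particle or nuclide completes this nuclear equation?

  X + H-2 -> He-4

Conserve mass number: A + 2 = 4, so A = 2.
Conserve atomic number: Z + 1 = 2, so Z = 1.
A = 2 and Z = 1 is H-2 — a deuteron.

deuteron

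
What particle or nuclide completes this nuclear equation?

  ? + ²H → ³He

proton

Conserve mass number: A + 2 = 3, so A = 1.
Conserve atomic number: Z + 1 = 2, so Z = 1.
A = 1 and Z = 1 is ¹H — a proton.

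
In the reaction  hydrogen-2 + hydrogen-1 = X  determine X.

He-3

Conserve mass number: 2 + 1 = A, so A = 3.
Conserve atomic number: 1 + 1 = Z, so Z = 2.
Z = 2 is helium, so the species is helium-3.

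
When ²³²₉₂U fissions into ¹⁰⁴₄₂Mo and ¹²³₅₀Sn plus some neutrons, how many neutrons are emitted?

5

Conserve mass number: 232 = 104 + 123 + k, so k = 232 − 227 = 5.
Check atomic number: 92 = 42 + 50 + 0 = 92. ✓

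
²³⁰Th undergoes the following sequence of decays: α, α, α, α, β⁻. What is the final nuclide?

Start: (A, Z) = (230, 90).
After α: (226, 88).
After α: (222, 86).
After α: (218, 84).
After α: (214, 82).
After β⁻: (214, 83).
Z = 83 is bismuth.

Bi-214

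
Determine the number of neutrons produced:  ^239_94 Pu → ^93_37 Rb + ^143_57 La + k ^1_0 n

Conserve mass number: 239 = 93 + 143 + k, so k = 239 − 236 = 3.
Check atomic number: 94 = 37 + 57 + 0 = 94. ✓

3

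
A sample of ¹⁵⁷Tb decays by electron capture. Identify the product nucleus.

Gd-157

Electron capture: mass number changes by +0, atomic number by -1.
A: 157 = 157; Z: 65 − 1 = 64.
Z = 64 is gadolinium, so the daughter is ¹⁵⁷Gd.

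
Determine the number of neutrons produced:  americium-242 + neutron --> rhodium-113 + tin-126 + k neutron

Conserve mass number: 243 = 113 + 126 + k, so k = 243 − 239 = 4.
Check atomic number: 95 = 45 + 50 + 0 = 95. ✓

4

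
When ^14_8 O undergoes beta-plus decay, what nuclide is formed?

Beta-plus decay: mass number changes by +0, atomic number by -1.
A: 14 = 14; Z: 8 − 1 = 7.
Z = 7 is nitrogen, so the daughter is ^14_7 N.

N-14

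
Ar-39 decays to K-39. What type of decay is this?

ΔA = 39 − 39 = 0; ΔZ = 19 − 18 = +1.
A is unchanged and Z rises by 1 — a neutron has become a proton (β⁻ decay).

beta-minus decay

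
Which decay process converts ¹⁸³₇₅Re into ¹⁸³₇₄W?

beta-plus decay or electron capture

ΔA = 183 − 183 = 0; ΔZ = 74 − 75 = -1.
A is unchanged and Z drops by 1 — a proton has become a neutron (β⁺ emission or electron capture).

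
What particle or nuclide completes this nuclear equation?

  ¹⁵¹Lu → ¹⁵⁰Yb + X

proton

Conserve mass number: 151 = 150 + A, so A = 1.
Conserve atomic number: 71 = 70 + Z, so Z = 1.
A = 1 and Z = 1 is ¹H — a proton.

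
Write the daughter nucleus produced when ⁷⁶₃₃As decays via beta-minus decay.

Se-76

Beta-minus decay: mass number changes by +0, atomic number by +1.
A: 76 = 76; Z: 33 + 1 = 34.
Z = 34 is selenium, so the daughter is ⁷⁶₃₄Se.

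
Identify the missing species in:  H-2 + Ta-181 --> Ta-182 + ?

Conserve mass number: 2 + 181 = 182 + A, so A = 1.
Conserve atomic number: 1 + 73 = 73 + Z, so Z = 1.
A = 1 and Z = 1 is H-1 — a proton.

proton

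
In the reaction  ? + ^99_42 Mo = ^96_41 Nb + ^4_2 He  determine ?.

proton

Conserve mass number: A + 99 = 96 + 4, so A = 1.
Conserve atomic number: Z + 42 = 41 + 2, so Z = 1.
A = 1 and Z = 1 is ^1_1 H — a proton.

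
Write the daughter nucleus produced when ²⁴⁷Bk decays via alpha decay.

Am-243

Alpha decay: mass number changes by -4, atomic number by -2.
A: 247 − 4 = 243; Z: 97 − 2 = 95.
Z = 95 is americium, so the daughter is ²⁴³Am.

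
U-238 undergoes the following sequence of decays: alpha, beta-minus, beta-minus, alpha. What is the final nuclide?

Th-230

Start: (A, Z) = (238, 92).
After α: (234, 90).
After β⁻: (234, 91).
After β⁻: (234, 92).
After α: (230, 90).
Z = 90 is thorium.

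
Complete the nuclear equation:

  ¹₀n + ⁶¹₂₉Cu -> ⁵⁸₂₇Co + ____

alpha particle

Conserve mass number: 1 + 61 = 58 + A, so A = 4.
Conserve atomic number: 0 + 29 = 27 + Z, so Z = 2.
A = 4 and Z = 2 is ⁴₂He — an alpha particle.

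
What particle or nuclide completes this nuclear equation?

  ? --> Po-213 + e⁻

Conserve mass number: A = 213 + 0, so A = 213.
Conserve atomic number: Z = 84 − 1, so Z = 83.
Z = 83 is bismuth, so the species is Bi-213.

Bi-213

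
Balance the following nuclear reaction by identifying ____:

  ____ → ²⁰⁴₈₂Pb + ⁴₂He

Po-208

Conserve mass number: A = 204 + 4, so A = 208.
Conserve atomic number: Z = 82 + 2, so Z = 84.
Z = 84 is polonium, so the species is ²⁰⁸₈₄Po.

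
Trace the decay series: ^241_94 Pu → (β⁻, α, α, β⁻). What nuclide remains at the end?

U-233

Start: (A, Z) = (241, 94).
After β⁻: (241, 95).
After α: (237, 93).
After α: (233, 91).
After β⁻: (233, 92).
Z = 92 is uranium.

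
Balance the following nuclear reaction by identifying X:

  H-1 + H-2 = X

He-3

Conserve mass number: 1 + 2 = A, so A = 3.
Conserve atomic number: 1 + 1 = Z, so Z = 2.
Z = 2 is helium, so the species is He-3.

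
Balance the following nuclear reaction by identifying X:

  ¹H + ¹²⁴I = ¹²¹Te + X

Conserve mass number: 1 + 124 = 121 + A, so A = 4.
Conserve atomic number: 1 + 53 = 52 + Z, so Z = 2.
A = 4 and Z = 2 is ⁴He — an alpha particle.

alpha particle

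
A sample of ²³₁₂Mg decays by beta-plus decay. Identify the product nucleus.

Na-23

Beta-plus decay: mass number changes by +0, atomic number by -1.
A: 23 = 23; Z: 12 − 1 = 11.
Z = 11 is sodium, so the daughter is ²³₁₁Na.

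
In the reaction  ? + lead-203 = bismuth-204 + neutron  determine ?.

deuteron

Conserve mass number: A + 203 = 204 + 1, so A = 2.
Conserve atomic number: Z + 82 = 83 + 0, so Z = 1.
A = 2 and Z = 1 is hydrogen-2 — a deuteron.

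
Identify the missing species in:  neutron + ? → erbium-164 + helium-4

Yb-167

Conserve mass number: 1 + A = 164 + 4, so A = 167.
Conserve atomic number: 0 + Z = 68 + 2, so Z = 70.
Z = 70 is ytterbium, so the species is ytterbium-167.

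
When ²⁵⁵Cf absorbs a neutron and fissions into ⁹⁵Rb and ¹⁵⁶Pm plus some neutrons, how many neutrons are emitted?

Conserve mass number: 256 = 95 + 156 + k, so k = 256 − 251 = 5.
Check atomic number: 98 = 37 + 61 + 0 = 98. ✓

5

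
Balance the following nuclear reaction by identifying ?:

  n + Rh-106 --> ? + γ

Conserve mass number: 1 + 106 = A + 0, so A = 107.
Conserve atomic number: 0 + 45 = Z + 0, so Z = 45.
Z = 45 is rhodium, so the species is Rh-107.

Rh-107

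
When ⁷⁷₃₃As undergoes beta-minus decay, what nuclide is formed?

Beta-minus decay: mass number changes by +0, atomic number by +1.
A: 77 = 77; Z: 33 + 1 = 34.
Z = 34 is selenium, so the daughter is ⁷⁷₃₄Se.

Se-77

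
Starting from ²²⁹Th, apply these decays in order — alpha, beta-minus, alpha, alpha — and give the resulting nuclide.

At-217

Start: (A, Z) = (229, 90).
After α: (225, 88).
After β⁻: (225, 89).
After α: (221, 87).
After α: (217, 85).
Z = 85 is astatine.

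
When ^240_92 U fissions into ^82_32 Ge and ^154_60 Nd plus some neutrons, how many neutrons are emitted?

Conserve mass number: 240 = 82 + 154 + k, so k = 240 − 236 = 4.
Check atomic number: 92 = 32 + 60 + 0 = 92. ✓

4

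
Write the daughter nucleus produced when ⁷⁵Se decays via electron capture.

As-75

Electron capture: mass number changes by +0, atomic number by -1.
A: 75 = 75; Z: 34 − 1 = 33.
Z = 33 is arsenic, so the daughter is ⁷⁵As.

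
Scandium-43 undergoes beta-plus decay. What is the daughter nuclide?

Beta-plus decay: mass number changes by +0, atomic number by -1.
A: 43 = 43; Z: 21 − 1 = 20.
Z = 20 is calcium, so the daughter is calcium-43.

Ca-43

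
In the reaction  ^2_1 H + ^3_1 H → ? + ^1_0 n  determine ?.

He-4

Conserve mass number: 2 + 3 = A + 1, so A = 4.
Conserve atomic number: 1 + 1 = Z + 0, so Z = 2.
A = 4 and Z = 2 is ^4_2 He — an alpha particle.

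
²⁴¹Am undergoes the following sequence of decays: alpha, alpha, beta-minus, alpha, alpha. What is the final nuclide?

Start: (A, Z) = (241, 95).
After α: (237, 93).
After α: (233, 91).
After β⁻: (233, 92).
After α: (229, 90).
After α: (225, 88).
Z = 88 is radium.

Ra-225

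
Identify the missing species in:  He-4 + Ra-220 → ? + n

Conserve mass number: 4 + 220 = A + 1, so A = 223.
Conserve atomic number: 2 + 88 = Z + 0, so Z = 90.
Z = 90 is thorium, so the species is Th-223.

Th-223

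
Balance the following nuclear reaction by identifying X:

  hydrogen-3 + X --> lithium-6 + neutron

alpha particle

Conserve mass number: 3 + A = 6 + 1, so A = 4.
Conserve atomic number: 1 + Z = 3 + 0, so Z = 2.
A = 4 and Z = 2 is helium-4 — an alpha particle.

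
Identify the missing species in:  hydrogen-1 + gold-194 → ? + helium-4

Pt-191

Conserve mass number: 1 + 194 = A + 4, so A = 191.
Conserve atomic number: 1 + 79 = Z + 2, so Z = 78.
Z = 78 is platinum, so the species is platinum-191.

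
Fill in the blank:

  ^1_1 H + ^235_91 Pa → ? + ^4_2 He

Th-232

Conserve mass number: 1 + 235 = A + 4, so A = 232.
Conserve atomic number: 1 + 91 = Z + 2, so Z = 90.
Z = 90 is thorium, so the species is ^232_90 Th.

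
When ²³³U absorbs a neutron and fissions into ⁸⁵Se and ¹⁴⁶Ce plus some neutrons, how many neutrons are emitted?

Conserve mass number: 234 = 85 + 146 + k, so k = 234 − 231 = 3.
Check atomic number: 92 = 34 + 58 + 0 = 92. ✓

3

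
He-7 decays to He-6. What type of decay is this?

ΔA = 6 − 7 = -1; ΔZ = 2 − 2 = +0.
A drops by 1 with Z unchanged — a neutron was emitted.

neutron emission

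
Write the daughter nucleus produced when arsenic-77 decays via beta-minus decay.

Beta-minus decay: mass number changes by +0, atomic number by +1.
A: 77 = 77; Z: 33 + 1 = 34.
Z = 34 is selenium, so the daughter is selenium-77.

Se-77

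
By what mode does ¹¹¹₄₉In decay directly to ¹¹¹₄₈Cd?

ΔA = 111 − 111 = 0; ΔZ = 48 − 49 = -1.
A is unchanged and Z drops by 1 — a proton has become a neutron (β⁺ emission or electron capture).

beta-plus decay or electron capture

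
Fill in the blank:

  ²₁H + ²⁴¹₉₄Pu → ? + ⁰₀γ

Conserve mass number: 2 + 241 = A + 0, so A = 243.
Conserve atomic number: 1 + 94 = Z + 0, so Z = 95.
Z = 95 is americium, so the species is ²⁴³₉₅Am.

Am-243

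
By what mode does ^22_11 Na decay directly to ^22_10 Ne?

ΔA = 22 − 22 = 0; ΔZ = 10 − 11 = -1.
A is unchanged and Z drops by 1 — a proton has become a neutron (β⁺ emission or electron capture).

beta-plus decay or electron capture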